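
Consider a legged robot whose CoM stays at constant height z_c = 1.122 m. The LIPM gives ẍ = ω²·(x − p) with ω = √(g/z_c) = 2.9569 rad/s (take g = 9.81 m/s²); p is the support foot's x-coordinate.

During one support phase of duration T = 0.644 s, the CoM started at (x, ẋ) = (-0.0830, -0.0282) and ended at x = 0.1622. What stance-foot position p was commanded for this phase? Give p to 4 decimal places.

ωT = 2.9569·0.644 = 1.904244; cosh(ωT) = 3.431631, sinh(ωT) = 3.282696
x(T) = p + (x₀−p)·cosh(ωT) + (ẋ₀/ω)·sinh(ωT) ⇒ p·(1 − cosh) = x(T) − x₀·cosh − (ẋ₀/ω)·sinh
numerator   = 0.1622 − (-0.0830)·3.431631 − (-0.0282/2.9569)·3.282696 = 0.478333
denominator = 1 − 3.431631 = -2.431631
p = 0.478333 / -2.431631 = -0.1967

p = -0.1967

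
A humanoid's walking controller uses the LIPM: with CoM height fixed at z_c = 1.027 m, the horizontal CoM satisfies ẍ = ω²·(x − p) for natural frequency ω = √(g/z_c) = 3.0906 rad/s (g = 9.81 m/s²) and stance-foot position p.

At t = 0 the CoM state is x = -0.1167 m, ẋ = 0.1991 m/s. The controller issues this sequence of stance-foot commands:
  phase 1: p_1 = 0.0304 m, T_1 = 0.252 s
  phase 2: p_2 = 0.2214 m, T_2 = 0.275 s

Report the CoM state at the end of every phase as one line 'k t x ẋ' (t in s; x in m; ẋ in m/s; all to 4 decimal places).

phase 1: p=0.0304, T=0.252, ωT=0.778831, cosh=1.318933, sinh=0.859991; start (x,ẋ)=(-0.116700, 0.199100) → end (x,ẋ)=(-0.108213, -0.128376)
phase 2: p=0.2214, T=0.275, ωT=0.849915, cosh=1.383450, sinh=0.955998; start (x,ẋ)=(-0.108213, -0.128376) → end (x,ẋ)=(-0.274313, -1.151480)

1 0.2520 -0.1082 -0.1284
2 0.5270 -0.2743 -1.1515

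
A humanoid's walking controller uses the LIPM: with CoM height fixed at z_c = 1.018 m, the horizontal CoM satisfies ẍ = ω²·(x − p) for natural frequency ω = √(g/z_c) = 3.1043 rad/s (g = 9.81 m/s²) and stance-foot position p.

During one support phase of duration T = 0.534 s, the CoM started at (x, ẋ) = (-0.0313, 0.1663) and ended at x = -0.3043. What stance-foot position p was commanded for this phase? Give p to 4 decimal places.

ωT = 3.1043·0.534 = 1.657696; cosh(ωT) = 2.718893, sinh(ωT) = 2.528315
x(T) = p + (x₀−p)·cosh(ωT) + (ẋ₀/ω)·sinh(ωT) ⇒ p·(1 − cosh) = x(T) − x₀·cosh − (ẋ₀/ω)·sinh
numerator   = -0.3043 − (-0.0313)·2.718893 − (0.1663/3.1043)·2.528315 = -0.354643
denominator = 1 − 2.718893 = -1.718893
p = -0.354643 / -1.718893 = 0.2063

p = 0.2063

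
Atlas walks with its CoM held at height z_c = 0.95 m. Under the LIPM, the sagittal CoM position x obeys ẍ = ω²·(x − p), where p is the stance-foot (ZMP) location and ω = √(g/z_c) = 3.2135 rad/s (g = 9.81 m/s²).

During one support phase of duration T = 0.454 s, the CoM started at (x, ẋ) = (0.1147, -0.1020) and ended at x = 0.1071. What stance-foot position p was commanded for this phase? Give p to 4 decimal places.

ωT = 3.2135·0.454 = 1.458929; cosh(ωT) = 2.266918, sinh(ωT) = 2.034433
x(T) = p + (x₀−p)·cosh(ωT) + (ẋ₀/ω)·sinh(ωT) ⇒ p·(1 − cosh) = x(T) − x₀·cosh − (ẋ₀/ω)·sinh
numerator   = 0.1071 − (0.1147)·2.266918 − (-0.1020/3.2135)·2.034433 = -0.088340
denominator = 1 − 2.266918 = -1.266918
p = -0.088340 / -1.266918 = 0.0697

p = 0.0697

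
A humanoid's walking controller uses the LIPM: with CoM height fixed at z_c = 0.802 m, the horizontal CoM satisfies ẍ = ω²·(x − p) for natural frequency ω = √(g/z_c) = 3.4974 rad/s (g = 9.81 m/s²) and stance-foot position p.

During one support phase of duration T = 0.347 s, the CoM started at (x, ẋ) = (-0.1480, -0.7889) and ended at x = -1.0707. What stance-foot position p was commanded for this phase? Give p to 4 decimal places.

p = 0.5456

ωT = 3.4974·0.347 = 1.213598; cosh(ωT) = 1.831349, sinh(ωT) = 1.534223
x(T) = p + (x₀−p)·cosh(ωT) + (ẋ₀/ω)·sinh(ωT) ⇒ p·(1 − cosh) = x(T) − x₀·cosh − (ẋ₀/ω)·sinh
numerator   = -1.0707 − (-0.1480)·1.831349 − (-0.7889/3.4974)·1.534223 = -0.453590
denominator = 1 − 1.831349 = -0.831349
p = -0.453590 / -0.831349 = 0.5456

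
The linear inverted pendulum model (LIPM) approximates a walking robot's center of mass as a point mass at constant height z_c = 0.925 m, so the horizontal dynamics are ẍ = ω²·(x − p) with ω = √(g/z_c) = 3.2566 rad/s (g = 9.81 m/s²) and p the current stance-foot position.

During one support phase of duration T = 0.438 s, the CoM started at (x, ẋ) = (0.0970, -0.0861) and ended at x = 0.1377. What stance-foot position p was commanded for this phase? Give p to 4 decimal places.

p = 0.0200

ωT = 3.2566·0.438 = 1.426391; cosh(ωT) = 2.201909, sinh(ωT) = 1.961735
x(T) = p + (x₀−p)·cosh(ωT) + (ẋ₀/ω)·sinh(ωT) ⇒ p·(1 − cosh) = x(T) − x₀·cosh − (ẋ₀/ω)·sinh
numerator   = 0.1377 − (0.0970)·2.201909 − (-0.0861/3.2566)·1.961735 = -0.024020
denominator = 1 − 2.201909 = -1.201909
p = -0.024020 / -1.201909 = 0.0200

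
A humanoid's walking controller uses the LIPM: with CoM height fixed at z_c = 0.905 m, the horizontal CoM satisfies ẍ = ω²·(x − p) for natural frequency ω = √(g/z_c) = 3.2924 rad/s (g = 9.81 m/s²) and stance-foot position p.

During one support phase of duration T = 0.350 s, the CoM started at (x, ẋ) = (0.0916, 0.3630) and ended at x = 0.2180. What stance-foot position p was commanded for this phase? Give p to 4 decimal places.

p = 0.1330

ωT = 3.2924·0.350 = 1.152340; cosh(ωT) = 1.740744, sinh(ωT) = 1.424848
x(T) = p + (x₀−p)·cosh(ωT) + (ẋ₀/ω)·sinh(ωT) ⇒ p·(1 − cosh) = x(T) − x₀·cosh − (ẋ₀/ω)·sinh
numerator   = 0.2180 − (0.0916)·1.740744 − (0.3630/3.2924)·1.424848 = -0.098547
denominator = 1 − 1.740744 = -0.740744
p = -0.098547 / -0.740744 = 0.1330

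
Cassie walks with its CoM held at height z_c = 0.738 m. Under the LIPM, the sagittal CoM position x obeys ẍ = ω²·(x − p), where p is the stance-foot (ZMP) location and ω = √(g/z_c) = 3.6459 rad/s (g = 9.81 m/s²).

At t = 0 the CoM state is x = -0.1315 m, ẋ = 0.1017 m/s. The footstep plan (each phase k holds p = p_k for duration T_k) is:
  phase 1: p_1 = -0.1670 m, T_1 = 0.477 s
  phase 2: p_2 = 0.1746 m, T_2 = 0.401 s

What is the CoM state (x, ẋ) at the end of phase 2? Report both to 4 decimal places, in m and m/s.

phase 1: p=-0.1670, T=0.477, ωT=1.739094, cosh=2.933933, sinh=2.758253; start (x,ẋ)=(-0.131500, 0.101700) → end (x,ẋ)=(0.014094, 0.655380)
phase 2: p=0.1746, T=0.401, ωT=1.462006, cosh=2.273188, sinh=2.041417; start (x,ẋ)=(0.014094, 0.655380) → end (x,ẋ)=(0.176702, 0.295190)

x = 0.1767, ẋ = 0.2952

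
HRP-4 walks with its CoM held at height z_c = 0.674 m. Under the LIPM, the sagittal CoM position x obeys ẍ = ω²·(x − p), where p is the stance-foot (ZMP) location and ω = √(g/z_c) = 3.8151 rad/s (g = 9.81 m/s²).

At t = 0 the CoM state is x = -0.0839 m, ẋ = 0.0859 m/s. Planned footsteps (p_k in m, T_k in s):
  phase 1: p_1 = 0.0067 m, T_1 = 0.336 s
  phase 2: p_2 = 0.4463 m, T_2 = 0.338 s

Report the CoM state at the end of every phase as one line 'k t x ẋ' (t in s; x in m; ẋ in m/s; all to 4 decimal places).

1 0.3360 -0.1317 -0.4081
2 0.6740 -0.8620 -4.4966

phase 1: p=0.0067, T=0.336, ωT=1.281874, cosh=1.940451, sinh=1.662934; start (x,ẋ)=(-0.083900, 0.085900) → end (x,ẋ)=(-0.131663, -0.408105)
phase 2: p=0.4463, T=0.338, ωT=1.289504, cosh=1.953196, sinh=1.677789; start (x,ẋ)=(-0.131663, -0.408105) → end (x,ẋ)=(-0.862049, -4.496608)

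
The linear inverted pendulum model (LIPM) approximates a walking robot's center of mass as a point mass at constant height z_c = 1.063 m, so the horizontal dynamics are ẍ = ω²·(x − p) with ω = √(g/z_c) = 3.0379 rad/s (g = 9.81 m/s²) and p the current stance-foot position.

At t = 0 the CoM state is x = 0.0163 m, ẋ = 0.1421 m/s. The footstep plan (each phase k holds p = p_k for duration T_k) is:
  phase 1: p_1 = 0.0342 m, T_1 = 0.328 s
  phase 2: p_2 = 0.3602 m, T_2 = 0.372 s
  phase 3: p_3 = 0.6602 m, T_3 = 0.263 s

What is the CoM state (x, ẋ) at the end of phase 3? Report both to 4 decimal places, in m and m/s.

x = -0.6189, ẋ = -3.3216

phase 1: p=0.0342, T=0.328, ωT=0.996431, cosh=1.538896, sinh=1.169702; start (x,ẋ)=(0.016300, 0.142100) → end (x,ẋ)=(0.061367, 0.155071)
phase 2: p=0.3602, T=0.372, ωT=1.130099, cosh=1.709482, sinh=1.386481; start (x,ẋ)=(0.061367, 0.155071) → end (x,ẋ)=(-0.079876, -0.993589)
phase 3: p=0.6602, T=0.263, ωT=0.798968, cosh=1.336519, sinh=0.886726; start (x,ẋ)=(-0.079876, -0.993589) → end (x,ẋ)=(-0.618941, -3.321554)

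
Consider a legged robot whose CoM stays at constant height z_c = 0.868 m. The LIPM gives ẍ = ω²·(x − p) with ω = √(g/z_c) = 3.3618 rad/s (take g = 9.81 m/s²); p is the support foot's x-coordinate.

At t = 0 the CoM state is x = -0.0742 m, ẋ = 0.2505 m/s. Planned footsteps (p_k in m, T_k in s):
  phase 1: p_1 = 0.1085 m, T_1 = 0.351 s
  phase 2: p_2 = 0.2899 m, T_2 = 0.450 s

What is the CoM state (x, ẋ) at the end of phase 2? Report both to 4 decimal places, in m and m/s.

x = -0.9496, ẋ = -3.9742

phase 1: p=0.1085, T=0.351, ωT=1.179992, cosh=1.780814, sinh=1.473533; start (x,ẋ)=(-0.074200, 0.250500) → end (x,ẋ)=(-0.107056, -0.458951)
phase 2: p=0.2899, T=0.450, ωT=1.512810, cosh=2.379879, sinh=2.159589; start (x,ẋ)=(-0.107056, -0.458951) → end (x,ẋ)=(-0.949635, -3.974195)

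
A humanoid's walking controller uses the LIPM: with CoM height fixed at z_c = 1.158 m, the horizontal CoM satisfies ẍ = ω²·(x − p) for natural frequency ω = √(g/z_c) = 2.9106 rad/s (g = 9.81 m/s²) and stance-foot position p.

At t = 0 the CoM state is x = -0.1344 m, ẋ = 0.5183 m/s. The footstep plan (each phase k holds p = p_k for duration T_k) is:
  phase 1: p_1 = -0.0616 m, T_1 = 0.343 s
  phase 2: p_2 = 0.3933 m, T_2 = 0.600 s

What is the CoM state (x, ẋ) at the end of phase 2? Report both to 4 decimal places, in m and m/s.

phase 1: p=-0.0616, T=0.343, ωT=0.998336, cosh=1.541127, sinh=1.172635; start (x,ẋ)=(-0.134400, 0.518300) → end (x,ẋ)=(0.035021, 0.550295)
phase 2: p=0.3933, T=0.600, ωT=1.746360, cosh=2.954051, sinh=2.779643; start (x,ẋ)=(0.035021, 0.550295) → end (x,ẋ)=(-0.139540, -1.273034)

x = -0.1395, ẋ = -1.2730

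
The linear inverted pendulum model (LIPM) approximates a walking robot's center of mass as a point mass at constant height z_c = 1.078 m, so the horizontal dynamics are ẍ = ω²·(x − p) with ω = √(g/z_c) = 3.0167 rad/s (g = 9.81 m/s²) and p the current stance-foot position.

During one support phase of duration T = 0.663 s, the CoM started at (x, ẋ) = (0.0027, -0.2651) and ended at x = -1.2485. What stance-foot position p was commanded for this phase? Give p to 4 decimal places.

p = 0.3402

ωT = 3.0167·0.663 = 2.000072; cosh(ωT) = 3.762457, sinh(ωT) = 3.627132
x(T) = p + (x₀−p)·cosh(ωT) + (ẋ₀/ω)·sinh(ωT) ⇒ p·(1 − cosh) = x(T) − x₀·cosh − (ẋ₀/ω)·sinh
numerator   = -1.2485 − (0.0027)·3.762457 − (-0.2651/3.0167)·3.627132 = -0.939915
denominator = 1 − 3.762457 = -2.762457
p = -0.939915 / -2.762457 = 0.3402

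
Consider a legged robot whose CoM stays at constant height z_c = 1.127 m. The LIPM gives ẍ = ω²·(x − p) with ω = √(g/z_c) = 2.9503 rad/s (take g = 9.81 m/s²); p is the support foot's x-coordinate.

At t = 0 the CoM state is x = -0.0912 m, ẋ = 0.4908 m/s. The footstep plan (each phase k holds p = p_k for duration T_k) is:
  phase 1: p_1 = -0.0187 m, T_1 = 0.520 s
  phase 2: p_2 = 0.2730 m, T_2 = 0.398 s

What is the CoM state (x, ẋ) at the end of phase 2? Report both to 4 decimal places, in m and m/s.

phase 1: p=-0.0187, T=0.520, ωT=1.534156, cosh=2.426524, sinh=2.210886; start (x,ẋ)=(-0.091200, 0.490800) → end (x,ẋ)=(0.173171, 0.718036)
phase 2: p=0.2730, T=0.398, ωT=1.174219, cosh=1.772338, sinh=1.463278; start (x,ẋ)=(0.173171, 0.718036) → end (x,ẋ)=(0.452198, 0.841631)

x = 0.4522, ẋ = 0.8416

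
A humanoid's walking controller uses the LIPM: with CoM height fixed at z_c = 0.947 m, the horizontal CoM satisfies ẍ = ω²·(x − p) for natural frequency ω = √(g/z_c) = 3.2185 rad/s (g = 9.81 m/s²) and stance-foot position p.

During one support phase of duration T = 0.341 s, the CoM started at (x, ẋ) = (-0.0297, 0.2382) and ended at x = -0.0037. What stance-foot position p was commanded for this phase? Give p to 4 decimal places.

ωT = 3.2185·0.341 = 1.097509; cosh(ωT) = 1.665196, sinh(ωT) = 1.331494
x(T) = p + (x₀−p)·cosh(ωT) + (ẋ₀/ω)·sinh(ωT) ⇒ p·(1 − cosh) = x(T) − x₀·cosh − (ẋ₀/ω)·sinh
numerator   = -0.0037 − (-0.0297)·1.665196 − (0.2382/3.2185)·1.331494 = -0.052787
denominator = 1 − 1.665196 = -0.665196
p = -0.052787 / -0.665196 = 0.0794

p = 0.0794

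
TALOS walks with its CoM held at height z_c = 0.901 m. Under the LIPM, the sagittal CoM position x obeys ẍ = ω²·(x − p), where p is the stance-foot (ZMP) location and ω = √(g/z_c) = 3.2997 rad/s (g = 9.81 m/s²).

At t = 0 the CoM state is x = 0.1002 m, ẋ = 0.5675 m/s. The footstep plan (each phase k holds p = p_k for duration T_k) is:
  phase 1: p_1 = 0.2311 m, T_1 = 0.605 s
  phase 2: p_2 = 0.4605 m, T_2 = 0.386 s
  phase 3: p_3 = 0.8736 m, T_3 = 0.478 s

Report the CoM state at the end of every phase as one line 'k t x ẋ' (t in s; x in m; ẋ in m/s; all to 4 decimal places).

phase 1: p=0.2311, T=0.605, ωT=1.996318, cosh=3.748869, sinh=3.613034; start (x,ẋ)=(0.100200, 0.567500) → end (x,ẋ)=(0.361762, 0.566902)
phase 2: p=0.4605, T=0.386, ωT=1.273684, cosh=1.926897, sinh=1.647098; start (x,ẋ)=(0.361762, 0.566902) → end (x,ẋ)=(0.553221, 0.555729)
phase 3: p=0.8736, T=0.478, ωT=1.577257, cosh=2.524098, sinh=2.317557; start (x,ẋ)=(0.553221, 0.555729) → end (x,ẋ)=(0.455249, -1.047306)

1 0.6050 0.3618 0.5669
2 0.9910 0.5532 0.5557
3 1.4690 0.4552 -1.0473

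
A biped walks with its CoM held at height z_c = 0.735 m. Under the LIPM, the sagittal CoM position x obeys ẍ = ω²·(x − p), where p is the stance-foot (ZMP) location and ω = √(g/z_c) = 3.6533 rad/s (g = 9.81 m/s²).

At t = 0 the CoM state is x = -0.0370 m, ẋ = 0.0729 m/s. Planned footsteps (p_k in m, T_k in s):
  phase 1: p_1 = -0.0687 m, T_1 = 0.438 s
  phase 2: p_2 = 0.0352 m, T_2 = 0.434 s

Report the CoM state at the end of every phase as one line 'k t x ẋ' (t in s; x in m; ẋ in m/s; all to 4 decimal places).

1 0.4380 0.0604 0.4631
2 0.8720 0.3958 1.3933

phase 1: p=-0.0687, T=0.438, ωT=1.600145, cosh=2.577810, sinh=2.375943; start (x,ẋ)=(-0.037000, 0.072900) → end (x,ẋ)=(0.060427, 0.463079)
phase 2: p=0.0352, T=0.434, ωT=1.585532, cosh=2.543364, sinh=2.338525; start (x,ẋ)=(0.060427, 0.463079) → end (x,ẋ)=(0.395786, 1.393306)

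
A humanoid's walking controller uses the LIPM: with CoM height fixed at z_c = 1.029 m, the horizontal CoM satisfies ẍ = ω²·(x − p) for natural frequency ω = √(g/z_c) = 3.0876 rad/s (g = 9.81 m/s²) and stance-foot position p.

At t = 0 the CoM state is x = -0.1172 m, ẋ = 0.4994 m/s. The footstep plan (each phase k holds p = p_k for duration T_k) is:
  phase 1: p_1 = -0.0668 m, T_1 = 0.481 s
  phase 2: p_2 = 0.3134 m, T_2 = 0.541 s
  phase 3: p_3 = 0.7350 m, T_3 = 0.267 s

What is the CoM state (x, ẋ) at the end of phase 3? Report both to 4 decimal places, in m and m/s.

x = 0.8195, ẋ = 0.9407

phase 1: p=-0.0668, T=0.481, ωT=1.485136, cosh=2.321018, sinh=2.094546; start (x,ẋ)=(-0.117200, 0.499400) → end (x,ẋ)=(0.155000, 0.833173)
phase 2: p=0.3134, T=0.541, ωT=1.670392, cosh=2.751211, sinh=2.563038; start (x,ẋ)=(0.155000, 0.833173) → end (x,ẋ)=(0.569232, 1.038720)
phase 3: p=0.7350, T=0.267, ωT=0.824389, cosh=1.359495, sinh=0.920992; start (x,ẋ)=(0.569232, 1.038720) → end (x,ẋ)=(0.819477, 0.940748)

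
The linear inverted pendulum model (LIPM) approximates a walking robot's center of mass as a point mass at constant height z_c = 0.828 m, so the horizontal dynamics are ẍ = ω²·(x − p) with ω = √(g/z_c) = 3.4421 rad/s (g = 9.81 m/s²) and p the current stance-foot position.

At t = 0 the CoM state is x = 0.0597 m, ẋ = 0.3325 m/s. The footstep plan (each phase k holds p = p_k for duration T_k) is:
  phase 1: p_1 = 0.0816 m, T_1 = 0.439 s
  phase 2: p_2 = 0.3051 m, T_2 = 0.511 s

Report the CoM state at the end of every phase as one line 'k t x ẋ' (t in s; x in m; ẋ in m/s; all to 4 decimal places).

1 0.4390 0.2378 0.6276
2 0.9500 0.6175 1.2232

phase 1: p=0.0816, T=0.439, ωT=1.511082, cosh=2.376151, sinh=2.155480; start (x,ẋ)=(0.059700, 0.332500) → end (x,ẋ)=(0.237777, 0.627586)
phase 2: p=0.3051, T=0.511, ωT=1.758913, cosh=2.989178, sinh=2.816946; start (x,ẋ)=(0.237777, 0.627586) → end (x,ẋ)=(0.617464, 1.223191)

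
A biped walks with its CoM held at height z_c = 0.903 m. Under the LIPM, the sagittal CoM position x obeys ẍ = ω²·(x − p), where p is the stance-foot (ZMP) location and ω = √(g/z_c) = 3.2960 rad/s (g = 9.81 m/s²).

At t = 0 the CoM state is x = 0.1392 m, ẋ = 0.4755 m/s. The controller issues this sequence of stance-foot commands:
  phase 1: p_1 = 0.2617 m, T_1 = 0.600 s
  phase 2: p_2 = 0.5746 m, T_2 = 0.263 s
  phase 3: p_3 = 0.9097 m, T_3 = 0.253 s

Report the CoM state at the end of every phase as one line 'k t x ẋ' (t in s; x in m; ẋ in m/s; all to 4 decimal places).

1 0.6000 0.3219 0.3200
2 0.8630 0.3159 -0.3680
3 1.1160 -0.0070 -2.3313

phase 1: p=0.2617, T=0.600, ωT=1.977600, cosh=3.681891, sinh=3.543490; start (x,ẋ)=(0.139200, 0.475500) → end (x,ẋ)=(0.321873, 0.320020)
phase 2: p=0.5746, T=0.263, ωT=0.866848, cosh=1.399837, sinh=0.979562; start (x,ẋ)=(0.321873, 0.320020) → end (x,ẋ)=(0.315932, -0.367990)
phase 3: p=0.9097, T=0.253, ωT=0.833888, cosh=1.368305, sinh=0.933948; start (x,ẋ)=(0.315932, -0.367990) → end (x,ẋ)=(-0.007028, -2.331313)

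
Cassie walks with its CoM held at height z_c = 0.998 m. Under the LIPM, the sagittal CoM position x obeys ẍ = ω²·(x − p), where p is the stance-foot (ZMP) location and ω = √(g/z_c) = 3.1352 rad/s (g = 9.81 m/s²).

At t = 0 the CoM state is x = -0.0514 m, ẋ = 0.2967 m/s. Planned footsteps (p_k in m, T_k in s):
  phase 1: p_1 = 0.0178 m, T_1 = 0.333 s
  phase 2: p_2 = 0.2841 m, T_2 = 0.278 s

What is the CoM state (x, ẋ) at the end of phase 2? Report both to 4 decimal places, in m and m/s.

phase 1: p=0.0178, T=0.333, ωT=1.044022, cosh=1.596327, sinh=1.244291; start (x,ẋ)=(-0.051400, 0.296700) → end (x,ẋ)=(0.025088, 0.203674)
phase 2: p=0.2841, T=0.278, ωT=0.871586, cosh=1.404493, sinh=0.986205; start (x,ẋ)=(0.025088, 0.203674) → end (x,ẋ)=(-0.015613, -0.514794)

x = -0.0156, ẋ = -0.5148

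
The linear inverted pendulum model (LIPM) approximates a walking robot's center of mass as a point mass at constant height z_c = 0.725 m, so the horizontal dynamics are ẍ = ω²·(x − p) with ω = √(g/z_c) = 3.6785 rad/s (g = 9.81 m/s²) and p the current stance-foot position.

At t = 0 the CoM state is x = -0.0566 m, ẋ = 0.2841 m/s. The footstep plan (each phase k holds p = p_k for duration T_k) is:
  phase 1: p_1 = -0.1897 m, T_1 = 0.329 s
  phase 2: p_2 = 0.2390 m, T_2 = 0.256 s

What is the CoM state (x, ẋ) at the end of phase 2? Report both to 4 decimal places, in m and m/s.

phase 1: p=-0.1897, T=0.329, ωT=1.210227, cosh=1.826187, sinh=1.528057; start (x,ẋ)=(-0.056600, 0.284100) → end (x,ẋ)=(0.171381, 1.266969)
phase 2: p=0.2390, T=0.256, ωT=0.941696, cosh=1.477146, sinh=1.087180; start (x,ẋ)=(0.171381, 1.266969) → end (x,ẋ)=(0.513570, 1.601079)

x = 0.5136, ẋ = 1.6011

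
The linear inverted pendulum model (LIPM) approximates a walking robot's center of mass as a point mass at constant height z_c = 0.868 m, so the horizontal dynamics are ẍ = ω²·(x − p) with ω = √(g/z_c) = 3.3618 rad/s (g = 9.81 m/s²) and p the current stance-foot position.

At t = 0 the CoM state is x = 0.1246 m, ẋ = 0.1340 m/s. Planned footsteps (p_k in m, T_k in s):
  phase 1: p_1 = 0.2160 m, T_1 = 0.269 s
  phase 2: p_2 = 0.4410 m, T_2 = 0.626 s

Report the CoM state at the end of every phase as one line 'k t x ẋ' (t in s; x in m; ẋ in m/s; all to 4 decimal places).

phase 1: p=0.2160, T=0.269, ωT=0.904324, cosh=1.437539, sinh=1.032723; start (x,ẋ)=(0.124600, 0.134000) → end (x,ẋ)=(0.125773, -0.124693)
phase 2: p=0.4410, T=0.626, ωT=2.104487, cosh=4.162400, sinh=4.040492; start (x,ẋ)=(0.125773, -0.124693) → end (x,ẋ)=(-1.020968, -4.800855)

1 0.2690 0.1258 -0.1247
2 0.8950 -1.0210 -4.8009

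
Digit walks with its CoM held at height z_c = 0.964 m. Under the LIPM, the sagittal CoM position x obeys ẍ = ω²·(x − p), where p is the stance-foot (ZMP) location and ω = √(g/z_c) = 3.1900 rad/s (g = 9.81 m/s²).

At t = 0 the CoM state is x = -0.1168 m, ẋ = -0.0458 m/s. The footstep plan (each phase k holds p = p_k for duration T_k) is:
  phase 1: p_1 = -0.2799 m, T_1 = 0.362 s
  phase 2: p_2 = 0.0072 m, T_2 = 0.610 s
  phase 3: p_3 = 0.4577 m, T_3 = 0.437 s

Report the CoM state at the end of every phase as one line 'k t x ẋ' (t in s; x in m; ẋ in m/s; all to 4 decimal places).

phase 1: p=-0.2799, T=0.362, ωT=1.154780, cosh=1.744226, sinh=1.429099; start (x,ẋ)=(-0.116800, -0.045800) → end (x,ẋ)=(-0.015935, 0.663659)
phase 2: p=0.0072, T=0.610, ωT=1.945900, cosh=3.571394, sinh=3.428535; start (x,ẋ)=(-0.015935, 0.663659) → end (x,ẋ)=(0.637861, 2.117161)
phase 3: p=0.4577, T=0.437, ωT=1.394030, cosh=2.139568, sinh=1.891494; start (x,ẋ)=(0.637861, 2.117161) → end (x,ẋ)=(2.098527, 5.616879)

1 0.3620 -0.0159 0.6637
2 0.9720 0.6379 2.1172
3 1.4090 2.0985 5.6169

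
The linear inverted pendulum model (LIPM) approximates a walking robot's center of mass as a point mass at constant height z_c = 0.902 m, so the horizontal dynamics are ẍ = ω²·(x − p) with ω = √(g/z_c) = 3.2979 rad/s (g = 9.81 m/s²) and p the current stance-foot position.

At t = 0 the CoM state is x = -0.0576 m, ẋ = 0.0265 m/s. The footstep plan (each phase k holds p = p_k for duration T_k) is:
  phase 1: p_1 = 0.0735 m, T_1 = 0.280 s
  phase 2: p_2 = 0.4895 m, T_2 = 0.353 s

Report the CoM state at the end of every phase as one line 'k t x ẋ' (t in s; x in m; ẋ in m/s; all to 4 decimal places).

phase 1: p=0.0735, T=0.280, ωT=0.923412, cosh=1.457514, sinh=1.060353; start (x,ẋ)=(-0.057600, 0.026500) → end (x,ẋ)=(-0.109060, -0.419824)
phase 2: p=0.4895, T=0.353, ωT=1.164159, cosh=1.757706, sinh=1.445521; start (x,ẋ)=(-0.109060, -0.419824) → end (x,ẋ)=(-0.746608, -3.591372)

1 0.2800 -0.1091 -0.4198
2 0.6330 -0.7466 -3.5914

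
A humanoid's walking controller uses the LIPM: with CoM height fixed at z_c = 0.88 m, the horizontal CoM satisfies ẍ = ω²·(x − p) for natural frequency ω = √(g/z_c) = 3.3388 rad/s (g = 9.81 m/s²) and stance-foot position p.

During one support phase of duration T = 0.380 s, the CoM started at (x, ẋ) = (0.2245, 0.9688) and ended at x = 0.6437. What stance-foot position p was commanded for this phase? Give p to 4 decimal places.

ωT = 3.3388·0.380 = 1.268744; cosh(ωT) = 1.918784, sinh(ωT) = 1.637599
x(T) = p + (x₀−p)·cosh(ωT) + (ẋ₀/ω)·sinh(ωT) ⇒ p·(1 − cosh) = x(T) − x₀·cosh − (ẋ₀/ω)·sinh
numerator   = 0.6437 − (0.2245)·1.918784 − (0.9688/3.3388)·1.637599 = -0.262239
denominator = 1 − 1.918784 = -0.918784
p = -0.262239 / -0.918784 = 0.2854

p = 0.2854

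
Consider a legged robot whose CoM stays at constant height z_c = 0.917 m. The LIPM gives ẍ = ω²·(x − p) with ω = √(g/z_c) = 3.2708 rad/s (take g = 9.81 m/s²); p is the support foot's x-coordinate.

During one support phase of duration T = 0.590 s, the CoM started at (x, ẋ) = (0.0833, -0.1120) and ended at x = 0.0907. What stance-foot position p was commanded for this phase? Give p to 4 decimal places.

p = 0.0345

ωT = 3.2708·0.590 = 1.929772; cosh(ωT) = 3.516560, sinh(ωT) = 3.371379
x(T) = p + (x₀−p)·cosh(ωT) + (ẋ₀/ω)·sinh(ωT) ⇒ p·(1 − cosh) = x(T) − x₀·cosh − (ẋ₀/ω)·sinh
numerator   = 0.0907 − (0.0833)·3.516560 − (-0.1120/3.2708)·3.371379 = -0.086785
denominator = 1 − 3.516560 = -2.516560
p = -0.086785 / -2.516560 = 0.0345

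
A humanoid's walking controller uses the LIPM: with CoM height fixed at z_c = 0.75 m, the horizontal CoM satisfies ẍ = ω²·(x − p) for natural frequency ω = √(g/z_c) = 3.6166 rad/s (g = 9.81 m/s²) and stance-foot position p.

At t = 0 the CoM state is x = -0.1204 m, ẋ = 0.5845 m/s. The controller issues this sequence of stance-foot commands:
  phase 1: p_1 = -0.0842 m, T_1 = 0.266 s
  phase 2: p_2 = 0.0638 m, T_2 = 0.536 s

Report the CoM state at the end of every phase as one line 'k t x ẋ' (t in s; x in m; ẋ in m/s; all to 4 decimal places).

1 0.2660 0.0421 0.7302
2 0.8020 0.6738 2.3224

phase 1: p=-0.0842, T=0.266, ωT=0.962016, cosh=1.499544, sinh=1.117422; start (x,ẋ)=(-0.120400, 0.584500) → end (x,ẋ)=(0.042110, 0.730189)
phase 2: p=0.0638, T=0.536, ωT=1.938498, cosh=3.546112, sinh=3.402192; start (x,ẋ)=(0.042110, 0.730189) → end (x,ẋ)=(0.673784, 2.322448)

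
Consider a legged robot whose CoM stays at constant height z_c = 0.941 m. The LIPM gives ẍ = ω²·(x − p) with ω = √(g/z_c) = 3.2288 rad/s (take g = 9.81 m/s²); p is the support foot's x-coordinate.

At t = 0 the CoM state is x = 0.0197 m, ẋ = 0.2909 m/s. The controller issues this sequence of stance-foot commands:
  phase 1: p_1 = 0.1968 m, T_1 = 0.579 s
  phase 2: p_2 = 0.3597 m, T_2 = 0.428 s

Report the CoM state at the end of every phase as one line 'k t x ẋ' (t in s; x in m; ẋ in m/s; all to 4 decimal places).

phase 1: p=0.1968, T=0.579, ωT=1.869475, cosh=3.319548, sinh=3.165344; start (x,ẋ)=(0.019700, 0.290900) → end (x,ẋ)=(-0.105909, -0.844352)
phase 2: p=0.3597, T=0.428, ωT=1.381926, cosh=2.116830, sinh=1.865736; start (x,ẋ)=(-0.105909, -0.844352) → end (x,ẋ)=(-1.113817, -4.592220)

1 0.5790 -0.1059 -0.8444
2 1.0070 -1.1138 -4.5922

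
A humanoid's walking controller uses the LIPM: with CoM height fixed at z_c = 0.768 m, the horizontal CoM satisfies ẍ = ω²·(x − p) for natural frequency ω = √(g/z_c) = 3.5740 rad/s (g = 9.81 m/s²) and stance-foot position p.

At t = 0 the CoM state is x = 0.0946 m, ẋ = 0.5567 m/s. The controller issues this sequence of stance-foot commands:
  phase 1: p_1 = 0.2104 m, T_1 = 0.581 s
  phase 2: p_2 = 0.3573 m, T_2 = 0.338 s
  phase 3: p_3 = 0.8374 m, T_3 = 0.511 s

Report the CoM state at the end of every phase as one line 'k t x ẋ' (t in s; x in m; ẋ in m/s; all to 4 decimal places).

1 0.5810 0.3528 0.6305
2 0.9190 0.6179 1.1245
3 1.4300 1.0898 1.2094

phase 1: p=0.2104, T=0.581, ωT=2.076494, cosh=4.050912, sinh=3.925543; start (x,ẋ)=(0.094600, 0.556700) → end (x,ẋ)=(0.352762, 0.630481)
phase 2: p=0.3573, T=0.338, ωT=1.208012, cosh=1.822808, sinh=1.524017; start (x,ẋ)=(0.352762, 0.630481) → end (x,ẋ)=(0.617877, 1.124529)
phase 3: p=0.8374, T=0.511, ωT=1.826314, cosh=3.185978, sinh=3.024972; start (x,ẋ)=(0.617877, 1.124529) → end (x,ẋ)=(1.089785, 1.209402)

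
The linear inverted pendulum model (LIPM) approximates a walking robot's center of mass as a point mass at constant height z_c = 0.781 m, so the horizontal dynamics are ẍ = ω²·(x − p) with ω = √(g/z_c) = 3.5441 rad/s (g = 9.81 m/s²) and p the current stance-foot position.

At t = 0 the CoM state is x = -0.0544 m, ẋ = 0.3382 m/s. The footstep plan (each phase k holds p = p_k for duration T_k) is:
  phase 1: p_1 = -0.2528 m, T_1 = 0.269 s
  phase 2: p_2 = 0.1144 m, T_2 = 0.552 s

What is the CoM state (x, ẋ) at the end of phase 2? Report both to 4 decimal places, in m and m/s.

x = 1.4886, ẋ = 5.0345

phase 1: p=-0.2528, T=0.269, ωT=0.953363, cosh=1.489931, sinh=1.104489; start (x,ẋ)=(-0.054400, 0.338200) → end (x,ẋ)=(0.148200, 1.280515)
phase 2: p=0.1144, T=0.552, ωT=1.956343, cosh=3.607394, sinh=3.466020; start (x,ẋ)=(0.148200, 1.280515) → end (x,ẋ)=(1.488632, 5.034513)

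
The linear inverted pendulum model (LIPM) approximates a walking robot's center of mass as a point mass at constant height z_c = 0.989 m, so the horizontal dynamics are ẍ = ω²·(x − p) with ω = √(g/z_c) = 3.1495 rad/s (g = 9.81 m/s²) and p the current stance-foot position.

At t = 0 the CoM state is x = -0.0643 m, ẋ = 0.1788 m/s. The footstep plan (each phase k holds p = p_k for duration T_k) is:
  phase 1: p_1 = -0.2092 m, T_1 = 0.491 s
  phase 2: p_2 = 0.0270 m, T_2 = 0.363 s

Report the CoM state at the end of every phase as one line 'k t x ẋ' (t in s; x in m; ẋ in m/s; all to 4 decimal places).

phase 1: p=-0.2092, T=0.491, ωT=1.546404, cosh=2.453786, sinh=2.240774; start (x,ẋ)=(-0.064300, 0.178800) → end (x,ẋ)=(0.273564, 1.461342)
phase 2: p=0.0270, T=0.363, ωT=1.143269, cosh=1.727890, sinh=1.409115; start (x,ẋ)=(0.273564, 1.461342) → end (x,ẋ)=(1.106854, 3.619294)

1 0.4910 0.2736 1.4613
2 0.8540 1.1069 3.6193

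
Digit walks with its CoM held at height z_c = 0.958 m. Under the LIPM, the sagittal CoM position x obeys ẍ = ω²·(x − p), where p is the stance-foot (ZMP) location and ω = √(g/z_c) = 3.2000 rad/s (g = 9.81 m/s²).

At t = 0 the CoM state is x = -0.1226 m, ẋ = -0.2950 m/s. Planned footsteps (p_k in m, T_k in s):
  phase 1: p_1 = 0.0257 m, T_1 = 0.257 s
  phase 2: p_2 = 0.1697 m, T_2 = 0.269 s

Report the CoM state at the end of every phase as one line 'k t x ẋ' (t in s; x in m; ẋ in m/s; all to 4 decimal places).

1 0.2570 -0.2603 -0.8363
2 0.5260 -0.6835 -2.5020

phase 1: p=0.0257, T=0.257, ωT=0.822400, cosh=1.357666, sinh=0.918290; start (x,ẋ)=(-0.122600, -0.295000) → end (x,ẋ)=(-0.260297, -0.836295)
phase 2: p=0.1697, T=0.269, ωT=0.860800, cosh=1.393938, sinh=0.971114; start (x,ẋ)=(-0.260297, -0.836295) → end (x,ẋ)=(-0.683482, -2.501986)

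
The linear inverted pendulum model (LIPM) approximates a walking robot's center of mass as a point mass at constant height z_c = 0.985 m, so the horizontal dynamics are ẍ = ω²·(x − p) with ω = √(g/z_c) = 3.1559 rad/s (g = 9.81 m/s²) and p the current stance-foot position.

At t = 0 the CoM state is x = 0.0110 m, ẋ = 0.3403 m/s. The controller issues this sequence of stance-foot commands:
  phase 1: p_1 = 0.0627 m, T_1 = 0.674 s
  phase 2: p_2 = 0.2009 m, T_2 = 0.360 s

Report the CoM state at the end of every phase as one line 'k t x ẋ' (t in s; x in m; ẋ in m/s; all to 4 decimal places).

1 0.6740 0.2887 0.7731
2 1.0340 0.6939 1.7150

phase 1: p=0.0627, T=0.674, ωT=2.127077, cosh=4.254744, sinh=4.135559; start (x,ẋ)=(0.011000, 0.340300) → end (x,ẋ)=(0.288666, 0.773131)
phase 2: p=0.2009, T=0.360, ωT=1.136124, cosh=1.717867, sinh=1.396806; start (x,ẋ)=(0.288666, 0.773131) → end (x,ẋ)=(0.693860, 1.715026)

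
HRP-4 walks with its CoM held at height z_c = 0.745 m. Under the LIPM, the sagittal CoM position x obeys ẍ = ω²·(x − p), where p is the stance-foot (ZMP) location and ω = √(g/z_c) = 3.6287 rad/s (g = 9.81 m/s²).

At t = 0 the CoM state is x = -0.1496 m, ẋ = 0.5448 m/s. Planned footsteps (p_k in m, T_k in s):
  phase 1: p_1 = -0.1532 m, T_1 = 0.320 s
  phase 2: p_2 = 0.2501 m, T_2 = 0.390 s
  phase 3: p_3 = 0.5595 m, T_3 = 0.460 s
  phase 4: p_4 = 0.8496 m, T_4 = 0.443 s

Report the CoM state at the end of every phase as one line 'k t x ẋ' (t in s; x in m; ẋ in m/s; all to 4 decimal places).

phase 1: p=-0.1532, T=0.320, ωT=1.161184, cosh=1.753414, sinh=1.440299; start (x,ẋ)=(-0.149600, 0.544800) → end (x,ẋ)=(0.069354, 0.974075)
phase 2: p=0.2501, T=0.390, ωT=1.415193, cosh=2.180080, sinh=1.937201; start (x,ẋ)=(0.069354, 0.974075) → end (x,ẋ)=(0.376073, 0.853000)
phase 3: p=0.5595, T=0.460, ωT=1.669202, cosh=2.748164, sinh=2.559767; start (x,ẋ)=(0.376073, 0.853000) → end (x,ẋ)=(0.657139, 0.640404)
phase 4: p=0.8496, T=0.443, ωT=1.607514, cosh=2.595388, sinh=2.395003; start (x,ẋ)=(0.657139, 0.640404) → end (x,ẋ)=(0.772767, -0.010531)

1 0.3200 0.0694 0.9741
2 0.7100 0.3761 0.8530
3 1.1700 0.6571 0.6404
4 1.6130 0.7728 -0.0105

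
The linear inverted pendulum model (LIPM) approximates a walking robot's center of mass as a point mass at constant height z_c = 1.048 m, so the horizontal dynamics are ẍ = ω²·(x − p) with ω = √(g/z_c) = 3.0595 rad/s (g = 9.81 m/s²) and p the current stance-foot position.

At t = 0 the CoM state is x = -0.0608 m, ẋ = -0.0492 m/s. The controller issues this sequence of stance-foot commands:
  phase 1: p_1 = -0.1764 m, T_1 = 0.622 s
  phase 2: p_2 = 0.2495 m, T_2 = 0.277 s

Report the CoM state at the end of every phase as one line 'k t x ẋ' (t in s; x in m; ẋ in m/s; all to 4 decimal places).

phase 1: p=-0.1764, T=0.622, ωT=1.903009, cosh=3.427581, sinh=3.278462; start (x,ẋ)=(-0.060800, -0.049200) → end (x,ẋ)=(0.167107, 0.990883)
phase 2: p=0.2495, T=0.277, ωT=0.847481, cosh=1.381127, sinh=0.952635; start (x,ẋ)=(0.167107, 0.990883) → end (x,ẋ)=(0.444236, 1.128395)

1 0.6220 0.1671 0.9909
2 0.8990 0.4442 1.1284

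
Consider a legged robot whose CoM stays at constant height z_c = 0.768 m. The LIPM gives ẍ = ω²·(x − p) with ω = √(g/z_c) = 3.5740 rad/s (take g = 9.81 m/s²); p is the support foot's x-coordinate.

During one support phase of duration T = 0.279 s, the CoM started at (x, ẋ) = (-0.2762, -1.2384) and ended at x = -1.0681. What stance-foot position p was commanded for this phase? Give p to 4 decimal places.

ωT = 3.5740·0.279 = 0.997146; cosh(ωT) = 1.539733, sinh(ωT) = 1.170802
x(T) = p + (x₀−p)·cosh(ωT) + (ẋ₀/ω)·sinh(ωT) ⇒ p·(1 − cosh) = x(T) − x₀·cosh − (ẋ₀/ω)·sinh
numerator   = -1.0681 − (-0.2762)·1.539733 − (-1.2384/3.5740)·1.170802 = -0.237140
denominator = 1 − 1.539733 = -0.539733
p = -0.237140 / -0.539733 = 0.4394

p = 0.4394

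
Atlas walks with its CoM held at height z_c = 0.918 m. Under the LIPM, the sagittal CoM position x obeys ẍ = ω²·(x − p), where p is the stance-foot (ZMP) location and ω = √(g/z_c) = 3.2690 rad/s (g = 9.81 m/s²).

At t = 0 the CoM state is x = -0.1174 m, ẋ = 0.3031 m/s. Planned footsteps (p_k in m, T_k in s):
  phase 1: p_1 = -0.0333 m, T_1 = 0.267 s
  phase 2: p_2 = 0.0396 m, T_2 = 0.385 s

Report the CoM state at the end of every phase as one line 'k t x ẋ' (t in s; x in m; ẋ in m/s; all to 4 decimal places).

phase 1: p=-0.0333, T=0.267, ωT=0.872823, cosh=1.405715, sinh=0.987944; start (x,ẋ)=(-0.117400, 0.303100) → end (x,ẋ)=(-0.059919, 0.154464)
phase 2: p=0.0396, T=0.385, ωT=1.258565, cosh=1.902214, sinh=1.618152; start (x,ẋ)=(-0.059919, 0.154464) → end (x,ẋ)=(-0.073247, -0.232606)

1 0.2670 -0.0599 0.1545
2 0.6520 -0.0732 -0.2326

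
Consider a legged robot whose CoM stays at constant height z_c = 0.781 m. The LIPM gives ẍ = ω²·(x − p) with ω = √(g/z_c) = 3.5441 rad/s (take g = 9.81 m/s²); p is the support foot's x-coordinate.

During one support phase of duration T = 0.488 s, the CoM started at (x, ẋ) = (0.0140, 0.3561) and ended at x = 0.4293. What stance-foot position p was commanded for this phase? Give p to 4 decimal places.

ωT = 3.5441·0.488 = 1.729521; cosh(ωT) = 2.907660, sinh(ωT) = 2.730291
x(T) = p + (x₀−p)·cosh(ωT) + (ẋ₀/ω)·sinh(ωT) ⇒ p·(1 − cosh) = x(T) − x₀·cosh − (ẋ₀/ω)·sinh
numerator   = 0.4293 − (0.0140)·2.907660 − (0.3561/3.5441)·2.730291 = 0.114262
denominator = 1 − 2.907660 = -1.907660
p = 0.114262 / -1.907660 = -0.0599

p = -0.0599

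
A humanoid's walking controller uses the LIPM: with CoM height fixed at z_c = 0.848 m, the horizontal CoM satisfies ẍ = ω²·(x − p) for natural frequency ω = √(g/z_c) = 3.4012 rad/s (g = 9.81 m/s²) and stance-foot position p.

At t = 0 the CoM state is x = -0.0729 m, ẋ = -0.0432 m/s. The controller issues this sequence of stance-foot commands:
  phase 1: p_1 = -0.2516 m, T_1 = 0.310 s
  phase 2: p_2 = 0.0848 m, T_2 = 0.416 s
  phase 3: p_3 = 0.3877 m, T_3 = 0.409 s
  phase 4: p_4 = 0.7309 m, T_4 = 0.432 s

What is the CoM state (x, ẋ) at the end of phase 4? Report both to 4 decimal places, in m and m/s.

x = 2.3242, ẋ = 5.7594

phase 1: p=-0.2516, T=0.310, ωT=1.054372, cosh=1.609292, sinh=1.260880; start (x,ẋ)=(-0.072900, -0.043200) → end (x,ẋ)=(0.019965, 0.696835)
phase 2: p=0.0848, T=0.416, ωT=1.414899, cosh=2.179511, sinh=1.936561; start (x,ẋ)=(0.019965, 0.696835) → end (x,ẋ)=(0.340253, 1.091718)
phase 3: p=0.3877, T=0.409, ωT=1.391091, cosh=2.134018, sinh=1.885214; start (x,ẋ)=(0.340253, 1.091718) → end (x,ẋ)=(0.891564, 2.025517)
phase 4: p=0.7309, T=0.432, ωT=1.469318, cosh=2.288177, sinh=2.058095; start (x,ẋ)=(0.891564, 2.025517) → end (x,ẋ)=(2.324185, 5.759389)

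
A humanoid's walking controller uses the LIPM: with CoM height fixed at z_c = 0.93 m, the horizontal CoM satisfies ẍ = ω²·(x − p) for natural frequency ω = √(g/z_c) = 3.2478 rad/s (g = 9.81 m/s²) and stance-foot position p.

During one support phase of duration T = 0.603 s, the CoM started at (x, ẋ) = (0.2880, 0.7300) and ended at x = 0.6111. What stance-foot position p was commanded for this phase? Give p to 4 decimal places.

p = 0.4630

ωT = 3.2478·0.603 = 1.958423; cosh(ωT) = 3.614612, sinh(ωT) = 3.473531
x(T) = p + (x₀−p)·cosh(ωT) + (ẋ₀/ω)·sinh(ωT) ⇒ p·(1 − cosh) = x(T) − x₀·cosh − (ẋ₀/ω)·sinh
numerator   = 0.6111 − (0.2880)·3.614612 − (0.7300/3.2478)·3.473531 = -1.210645
denominator = 1 − 3.614612 = -2.614612
p = -1.210645 / -2.614612 = 0.4630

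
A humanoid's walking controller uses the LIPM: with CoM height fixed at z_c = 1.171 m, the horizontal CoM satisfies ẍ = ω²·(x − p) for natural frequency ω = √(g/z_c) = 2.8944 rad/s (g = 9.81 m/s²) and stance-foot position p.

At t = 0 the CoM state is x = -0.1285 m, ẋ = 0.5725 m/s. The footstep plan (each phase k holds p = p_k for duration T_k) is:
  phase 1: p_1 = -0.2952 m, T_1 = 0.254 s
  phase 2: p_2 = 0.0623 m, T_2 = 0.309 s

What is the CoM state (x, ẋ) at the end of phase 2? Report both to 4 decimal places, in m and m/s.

phase 1: p=-0.2952, T=0.254, ωT=0.735178, cosh=1.282636, sinh=0.803216; start (x,ẋ)=(-0.128500, 0.572500) → end (x,ẋ)=(0.077488, 1.121858)
phase 2: p=0.0623, T=0.309, ωT=0.894370, cosh=1.427329, sinh=1.018464; start (x,ẋ)=(0.077488, 1.121858) → end (x,ẋ)=(0.478731, 1.646034)

x = 0.4787, ẋ = 1.6460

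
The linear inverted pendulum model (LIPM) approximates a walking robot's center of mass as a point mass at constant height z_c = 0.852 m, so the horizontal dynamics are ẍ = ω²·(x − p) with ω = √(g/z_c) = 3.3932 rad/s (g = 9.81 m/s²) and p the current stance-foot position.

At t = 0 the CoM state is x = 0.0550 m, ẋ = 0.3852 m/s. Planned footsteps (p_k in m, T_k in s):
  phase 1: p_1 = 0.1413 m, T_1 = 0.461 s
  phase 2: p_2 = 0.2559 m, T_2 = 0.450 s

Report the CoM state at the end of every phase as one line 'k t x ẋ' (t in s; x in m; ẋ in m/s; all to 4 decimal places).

1 0.4610 0.1854 0.2917
2 0.9110 0.2746 0.1787

phase 1: p=0.1413, T=0.461, ωT=1.564265, cosh=2.494202, sinh=2.284960; start (x,ẋ)=(0.055000, 0.385200) → end (x,ẋ)=(0.185442, 0.291654)
phase 2: p=0.2559, T=0.450, ωT=1.526940, cosh=2.410633, sinh=2.193434; start (x,ẋ)=(0.185442, 0.291654) → end (x,ẋ)=(0.274582, 0.178668)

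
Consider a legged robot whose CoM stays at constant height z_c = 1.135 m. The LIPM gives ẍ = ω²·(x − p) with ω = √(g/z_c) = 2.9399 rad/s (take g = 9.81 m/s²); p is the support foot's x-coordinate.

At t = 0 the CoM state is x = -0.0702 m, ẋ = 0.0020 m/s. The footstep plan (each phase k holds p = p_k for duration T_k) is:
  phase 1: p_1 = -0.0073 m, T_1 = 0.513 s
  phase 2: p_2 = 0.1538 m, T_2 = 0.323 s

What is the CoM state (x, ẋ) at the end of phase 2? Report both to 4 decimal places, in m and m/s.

phase 1: p=-0.0073, T=0.513, ωT=1.508169, cosh=2.369882, sinh=2.148567; start (x,ẋ)=(-0.070200, 0.002000) → end (x,ẋ)=(-0.154904, -0.392573)
phase 2: p=0.1538, T=0.323, ωT=0.949588, cosh=1.485772, sinh=1.098872; start (x,ẋ)=(-0.154904, -0.392573) → end (x,ẋ)=(-0.451599, -1.580564)

x = -0.4516, ẋ = -1.5806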